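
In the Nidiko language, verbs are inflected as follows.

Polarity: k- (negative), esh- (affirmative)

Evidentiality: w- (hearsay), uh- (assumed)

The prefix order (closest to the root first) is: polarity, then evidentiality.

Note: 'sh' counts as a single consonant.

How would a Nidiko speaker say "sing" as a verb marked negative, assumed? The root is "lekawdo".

uhklekawdo

Attach polarity negative k- → klekawdo.
Attach evidentiality assumed uh- → uhklekawdo.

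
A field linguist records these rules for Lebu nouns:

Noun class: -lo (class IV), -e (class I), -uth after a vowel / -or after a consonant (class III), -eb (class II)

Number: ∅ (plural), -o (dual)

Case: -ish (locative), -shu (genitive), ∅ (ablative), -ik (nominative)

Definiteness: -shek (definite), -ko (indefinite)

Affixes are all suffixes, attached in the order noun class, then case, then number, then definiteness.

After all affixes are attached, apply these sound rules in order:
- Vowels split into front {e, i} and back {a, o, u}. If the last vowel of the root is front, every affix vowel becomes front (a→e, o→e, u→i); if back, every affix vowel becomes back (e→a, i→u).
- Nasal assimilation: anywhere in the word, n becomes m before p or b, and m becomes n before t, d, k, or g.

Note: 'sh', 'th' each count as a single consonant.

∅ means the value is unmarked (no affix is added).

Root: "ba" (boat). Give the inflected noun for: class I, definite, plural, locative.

Attach noun class class I -e → bae.
Attach case locative -ish → baeish.
number = plural: zero marking, form stays baeish.
Attach definiteness definite -shek → baeishshek.
Apply vowel harmony: baeishshek → baaushshak.
Nasal assimilation: no change.

baaushshak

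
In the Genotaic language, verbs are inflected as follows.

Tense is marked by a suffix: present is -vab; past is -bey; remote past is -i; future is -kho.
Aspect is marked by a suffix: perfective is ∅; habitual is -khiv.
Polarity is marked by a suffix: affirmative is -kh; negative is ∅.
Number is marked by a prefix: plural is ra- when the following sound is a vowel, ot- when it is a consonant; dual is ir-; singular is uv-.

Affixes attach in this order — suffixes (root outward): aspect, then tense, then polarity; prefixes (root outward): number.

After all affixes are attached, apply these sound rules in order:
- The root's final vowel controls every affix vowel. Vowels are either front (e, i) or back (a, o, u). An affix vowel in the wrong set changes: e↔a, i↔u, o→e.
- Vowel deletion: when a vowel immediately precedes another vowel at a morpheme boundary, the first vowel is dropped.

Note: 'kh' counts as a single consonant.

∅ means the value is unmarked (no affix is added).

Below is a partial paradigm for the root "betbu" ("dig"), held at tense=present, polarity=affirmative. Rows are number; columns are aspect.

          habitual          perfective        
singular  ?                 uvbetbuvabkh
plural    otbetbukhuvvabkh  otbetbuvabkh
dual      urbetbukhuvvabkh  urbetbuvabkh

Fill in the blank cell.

Attach aspect habitual -khiv → betbukhiv.
Attach number singular uv- → uvbetbukhiv.
Attach tense present -vab → uvbetbukhivvab.
Attach polarity affirmative -kh → uvbetbukhivvabkh.
Apply vowel harmony: uvbetbukhivvabkh → uvbetbukhuvvabkh.
Vowel deletion: no change.

uvbetbukhuvvabkh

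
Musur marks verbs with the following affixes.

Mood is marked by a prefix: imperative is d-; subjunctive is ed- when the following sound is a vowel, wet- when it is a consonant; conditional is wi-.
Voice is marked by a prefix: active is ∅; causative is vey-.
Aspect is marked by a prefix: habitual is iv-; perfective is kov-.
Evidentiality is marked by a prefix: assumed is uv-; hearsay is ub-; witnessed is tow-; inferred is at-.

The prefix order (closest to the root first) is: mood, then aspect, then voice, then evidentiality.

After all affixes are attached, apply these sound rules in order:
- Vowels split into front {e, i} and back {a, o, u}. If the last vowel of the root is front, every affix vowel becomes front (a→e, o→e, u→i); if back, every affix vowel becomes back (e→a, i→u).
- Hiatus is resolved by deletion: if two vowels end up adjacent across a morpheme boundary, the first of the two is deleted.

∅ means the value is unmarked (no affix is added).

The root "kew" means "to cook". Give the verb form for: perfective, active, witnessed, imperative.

tewkevdkew

Attach mood imperative d- → dkew.
Attach aspect perfective kov- → kovdkew.
voice = active: zero marking, form stays kovdkew.
Attach evidentiality witnessed tow- → towkovdkew.
Apply vowel harmony: towkovdkew → tewkevdkew.
Vowel deletion: no change.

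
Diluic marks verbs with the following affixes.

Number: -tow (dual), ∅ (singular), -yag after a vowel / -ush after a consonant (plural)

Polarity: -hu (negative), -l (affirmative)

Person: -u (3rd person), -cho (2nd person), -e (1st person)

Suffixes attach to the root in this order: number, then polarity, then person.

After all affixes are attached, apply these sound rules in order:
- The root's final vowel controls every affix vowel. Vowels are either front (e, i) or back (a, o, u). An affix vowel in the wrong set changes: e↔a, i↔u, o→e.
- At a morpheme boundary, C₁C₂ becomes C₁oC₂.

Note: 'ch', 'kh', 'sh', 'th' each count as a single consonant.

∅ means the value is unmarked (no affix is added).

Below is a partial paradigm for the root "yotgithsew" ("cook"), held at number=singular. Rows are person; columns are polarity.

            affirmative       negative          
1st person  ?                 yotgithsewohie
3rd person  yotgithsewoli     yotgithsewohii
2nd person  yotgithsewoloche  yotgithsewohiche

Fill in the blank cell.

yotgithsewole

number = singular: zero marking, form stays yotgithsew.
Attach polarity affirmative -l → yotgithsewl.
Attach person 1st person -e → yotgithsewle.
Vowel harmony: no change.
Apply epenthesis: yotgithsewle → yotgithsewole.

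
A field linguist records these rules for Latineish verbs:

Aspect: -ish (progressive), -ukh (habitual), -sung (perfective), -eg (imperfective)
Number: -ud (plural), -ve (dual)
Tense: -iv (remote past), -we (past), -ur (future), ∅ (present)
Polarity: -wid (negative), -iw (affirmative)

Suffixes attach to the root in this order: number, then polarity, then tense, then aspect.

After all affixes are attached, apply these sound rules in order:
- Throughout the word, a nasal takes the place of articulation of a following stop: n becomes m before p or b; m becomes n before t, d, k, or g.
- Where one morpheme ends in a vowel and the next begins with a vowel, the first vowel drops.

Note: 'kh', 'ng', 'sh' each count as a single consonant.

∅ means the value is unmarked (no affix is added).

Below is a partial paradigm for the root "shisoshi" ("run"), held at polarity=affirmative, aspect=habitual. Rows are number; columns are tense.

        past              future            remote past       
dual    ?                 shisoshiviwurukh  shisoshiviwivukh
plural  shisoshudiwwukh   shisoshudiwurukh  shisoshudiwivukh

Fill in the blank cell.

Attach number dual -ve → shisoshive.
Attach polarity affirmative -iw → shisoshiveiw.
Attach tense past -we → shisoshiveiwwe.
Attach aspect habitual -ukh → shisoshiveiwweukh.
Nasal assimilation: no change.
Apply vowel deletion: shisoshiveiwweukh → shisoshiviwwukh.

shisoshiviwwukh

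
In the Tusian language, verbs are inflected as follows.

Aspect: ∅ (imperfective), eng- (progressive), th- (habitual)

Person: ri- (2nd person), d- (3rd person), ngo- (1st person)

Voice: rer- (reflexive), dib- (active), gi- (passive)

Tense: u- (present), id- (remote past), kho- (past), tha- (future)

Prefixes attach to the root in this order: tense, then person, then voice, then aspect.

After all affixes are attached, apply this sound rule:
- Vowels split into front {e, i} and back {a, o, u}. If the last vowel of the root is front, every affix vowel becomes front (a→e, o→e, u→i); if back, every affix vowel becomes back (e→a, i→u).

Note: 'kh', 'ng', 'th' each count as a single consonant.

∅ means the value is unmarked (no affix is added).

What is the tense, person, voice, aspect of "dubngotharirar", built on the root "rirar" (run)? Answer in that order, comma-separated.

future, 1st person, active, imperfective

Segment: dib-ngo-tha-rirar.
tense: tha- → future.
person: ngo- → 1st person.
voice: dib- → active.
aspect: ∅ → imperfective.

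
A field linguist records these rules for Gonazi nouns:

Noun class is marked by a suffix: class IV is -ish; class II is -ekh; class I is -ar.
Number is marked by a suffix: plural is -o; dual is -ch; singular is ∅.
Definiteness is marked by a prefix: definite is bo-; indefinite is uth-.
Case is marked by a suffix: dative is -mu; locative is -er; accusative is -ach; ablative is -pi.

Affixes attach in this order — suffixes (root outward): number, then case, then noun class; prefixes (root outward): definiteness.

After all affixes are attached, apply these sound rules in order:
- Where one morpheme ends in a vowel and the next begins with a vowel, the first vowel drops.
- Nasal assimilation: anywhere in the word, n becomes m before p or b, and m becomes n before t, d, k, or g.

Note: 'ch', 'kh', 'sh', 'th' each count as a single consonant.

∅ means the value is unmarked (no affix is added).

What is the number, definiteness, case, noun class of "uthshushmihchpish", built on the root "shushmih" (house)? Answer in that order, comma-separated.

Segment: uth-shushmih-ch-pi-ish.
number: -ch → dual.
definiteness: uth- → indefinite.
case: -pi → ablative.
noun class: -ish → class IV.

dual, indefinite, ablative, class IV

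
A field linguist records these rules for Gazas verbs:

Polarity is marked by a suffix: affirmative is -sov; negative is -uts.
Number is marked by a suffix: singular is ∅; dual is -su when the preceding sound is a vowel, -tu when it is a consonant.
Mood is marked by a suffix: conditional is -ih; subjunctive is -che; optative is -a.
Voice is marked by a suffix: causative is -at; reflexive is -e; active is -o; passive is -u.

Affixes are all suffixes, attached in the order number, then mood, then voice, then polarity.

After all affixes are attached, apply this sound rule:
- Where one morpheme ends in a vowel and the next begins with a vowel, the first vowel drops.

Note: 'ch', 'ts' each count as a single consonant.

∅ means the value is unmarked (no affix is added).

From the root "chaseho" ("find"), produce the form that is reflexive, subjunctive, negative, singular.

chasehochuts

number = singular: zero marking, form stays chaseho.
Attach mood subjunctive -che → chasehoche.
Attach voice reflexive -e → chasehochee.
Attach polarity negative -uts → chasehocheeuts.
Apply vowel deletion: chasehocheeuts → chasehochuts.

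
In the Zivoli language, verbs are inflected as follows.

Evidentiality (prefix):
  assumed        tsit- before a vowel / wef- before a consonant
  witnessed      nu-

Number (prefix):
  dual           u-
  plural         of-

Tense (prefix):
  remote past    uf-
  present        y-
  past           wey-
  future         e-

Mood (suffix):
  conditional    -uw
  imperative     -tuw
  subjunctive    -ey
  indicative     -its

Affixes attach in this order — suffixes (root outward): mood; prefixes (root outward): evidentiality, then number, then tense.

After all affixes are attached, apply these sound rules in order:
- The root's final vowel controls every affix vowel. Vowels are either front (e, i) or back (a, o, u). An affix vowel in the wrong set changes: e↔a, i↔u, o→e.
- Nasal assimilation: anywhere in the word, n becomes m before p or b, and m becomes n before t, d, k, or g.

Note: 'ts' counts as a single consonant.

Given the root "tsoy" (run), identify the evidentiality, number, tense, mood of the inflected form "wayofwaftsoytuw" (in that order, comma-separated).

assumed, plural, past, imperative

Segment: wey-of-wef-tsoy-tuw.
evidentiality: tsit/wef- → assumed.
number: of- → plural.
tense: wey- → past.
mood: -tuw → imperative.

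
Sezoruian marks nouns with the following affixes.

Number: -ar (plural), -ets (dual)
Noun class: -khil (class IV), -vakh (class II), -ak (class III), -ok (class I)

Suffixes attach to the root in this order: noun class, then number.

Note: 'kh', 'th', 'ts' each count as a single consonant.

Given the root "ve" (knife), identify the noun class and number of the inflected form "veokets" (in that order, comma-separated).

class I, dual

Segment: ve-ok-ets.
noun class: -ok → class I.
number: -ets → dual.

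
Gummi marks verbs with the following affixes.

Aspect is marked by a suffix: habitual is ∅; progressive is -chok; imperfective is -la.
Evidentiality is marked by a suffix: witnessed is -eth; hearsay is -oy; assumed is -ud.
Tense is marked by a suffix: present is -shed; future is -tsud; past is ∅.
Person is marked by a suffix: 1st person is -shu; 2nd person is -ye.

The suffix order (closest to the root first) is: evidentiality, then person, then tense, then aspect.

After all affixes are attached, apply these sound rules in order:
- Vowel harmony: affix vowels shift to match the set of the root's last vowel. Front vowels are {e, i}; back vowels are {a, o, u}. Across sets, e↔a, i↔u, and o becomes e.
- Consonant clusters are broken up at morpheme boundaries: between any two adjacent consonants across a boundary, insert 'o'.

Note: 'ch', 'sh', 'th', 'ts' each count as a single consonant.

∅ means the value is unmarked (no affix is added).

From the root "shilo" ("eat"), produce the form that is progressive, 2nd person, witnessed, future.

Attach evidentiality witnessed -eth → shiloeth.
Attach person 2nd person -ye → shiloethye.
Attach tense future -tsud → shiloethyetsud.
Attach aspect progressive -chok → shiloethyetsudchok.
Apply vowel harmony: shiloethyetsudchok → shiloathyatsudchok.
Apply epenthesis: shiloathyatsudchok → shiloathoyatsudochok.

shiloathoyatsudochok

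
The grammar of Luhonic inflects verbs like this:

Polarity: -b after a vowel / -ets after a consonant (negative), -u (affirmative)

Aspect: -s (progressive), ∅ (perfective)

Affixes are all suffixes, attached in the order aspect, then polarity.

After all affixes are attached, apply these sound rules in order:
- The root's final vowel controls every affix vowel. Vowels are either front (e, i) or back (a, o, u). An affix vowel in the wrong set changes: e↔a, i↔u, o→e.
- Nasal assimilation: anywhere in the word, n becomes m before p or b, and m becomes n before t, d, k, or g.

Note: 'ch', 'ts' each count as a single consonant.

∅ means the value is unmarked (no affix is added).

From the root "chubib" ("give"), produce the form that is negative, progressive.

chubibsets

Attach aspect progressive -s → chubibs.
Attach polarity negative -ets (after consonant 's') → chubibsets.
Vowel harmony: no change.
Nasal assimilation: no change.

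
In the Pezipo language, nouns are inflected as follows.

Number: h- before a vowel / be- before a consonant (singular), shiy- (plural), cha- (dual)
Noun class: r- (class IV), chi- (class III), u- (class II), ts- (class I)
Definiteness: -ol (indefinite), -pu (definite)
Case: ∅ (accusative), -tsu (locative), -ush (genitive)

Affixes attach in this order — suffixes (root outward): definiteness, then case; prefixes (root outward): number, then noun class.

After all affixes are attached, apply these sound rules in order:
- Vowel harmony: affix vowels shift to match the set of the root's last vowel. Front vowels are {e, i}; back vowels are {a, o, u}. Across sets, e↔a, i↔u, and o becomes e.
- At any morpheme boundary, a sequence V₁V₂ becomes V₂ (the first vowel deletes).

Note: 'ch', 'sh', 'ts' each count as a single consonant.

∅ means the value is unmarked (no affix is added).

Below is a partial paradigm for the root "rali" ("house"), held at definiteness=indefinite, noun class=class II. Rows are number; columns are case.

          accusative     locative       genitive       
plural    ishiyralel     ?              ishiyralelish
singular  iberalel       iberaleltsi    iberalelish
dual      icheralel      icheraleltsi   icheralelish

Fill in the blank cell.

Attach definiteness indefinite -ol → raliol.
Attach number plural shiy- → shiyraliol.
Attach noun class class II u- → ushiyraliol.
Attach case locative -tsu → ushiyralioltsu.
Apply vowel harmony: ushiyralioltsu → ishiyralieltsi.
Apply vowel deletion: ishiyralieltsi → ishiyraleltsi.

ishiyraleltsi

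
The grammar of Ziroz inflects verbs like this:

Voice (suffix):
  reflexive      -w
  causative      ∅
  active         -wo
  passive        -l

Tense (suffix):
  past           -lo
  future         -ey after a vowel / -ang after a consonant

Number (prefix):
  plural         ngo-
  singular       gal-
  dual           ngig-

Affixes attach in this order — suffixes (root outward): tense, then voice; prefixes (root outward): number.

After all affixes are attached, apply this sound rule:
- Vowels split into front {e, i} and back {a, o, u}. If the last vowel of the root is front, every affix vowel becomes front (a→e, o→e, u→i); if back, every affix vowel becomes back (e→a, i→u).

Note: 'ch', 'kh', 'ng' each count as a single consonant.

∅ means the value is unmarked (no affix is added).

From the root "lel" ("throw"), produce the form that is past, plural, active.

Attach number plural ngo- → ngolel.
Attach tense past -lo → ngolello.
Attach voice active -wo → ngolellowo.
Apply vowel harmony: ngolellowo → ngelellewe.

ngelellewe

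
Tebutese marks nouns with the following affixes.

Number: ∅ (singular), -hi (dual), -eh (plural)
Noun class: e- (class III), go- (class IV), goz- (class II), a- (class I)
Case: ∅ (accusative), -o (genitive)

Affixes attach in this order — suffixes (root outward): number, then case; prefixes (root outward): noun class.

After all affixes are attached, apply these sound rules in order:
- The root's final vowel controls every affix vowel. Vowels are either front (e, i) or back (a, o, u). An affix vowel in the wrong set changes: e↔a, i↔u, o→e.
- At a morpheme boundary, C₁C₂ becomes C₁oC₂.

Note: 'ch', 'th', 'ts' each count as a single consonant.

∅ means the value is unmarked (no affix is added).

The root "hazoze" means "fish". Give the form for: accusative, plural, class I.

Attach number plural -eh → hazozeeh.
Attach noun class class I a- → ahazozeeh.
case = accusative: zero marking, form stays ahazozeeh.
Apply vowel harmony: ahazozeeh → ehazozeeh.
Epenthesis: no change.

ehazozeeh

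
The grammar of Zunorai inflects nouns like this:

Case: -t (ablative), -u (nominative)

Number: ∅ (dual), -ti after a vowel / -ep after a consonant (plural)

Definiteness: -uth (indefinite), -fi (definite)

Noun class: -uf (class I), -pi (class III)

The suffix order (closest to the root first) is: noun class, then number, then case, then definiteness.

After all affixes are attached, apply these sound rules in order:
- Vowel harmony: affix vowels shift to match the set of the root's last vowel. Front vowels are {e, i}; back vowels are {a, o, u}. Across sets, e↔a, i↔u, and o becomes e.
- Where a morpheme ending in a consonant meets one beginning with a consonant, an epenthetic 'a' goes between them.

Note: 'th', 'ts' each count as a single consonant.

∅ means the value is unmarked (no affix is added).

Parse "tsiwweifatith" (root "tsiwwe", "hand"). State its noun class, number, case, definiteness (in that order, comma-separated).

class I, dual, ablative, indefinite

Segment: tsiwwe-uf-t-uth.
noun class: -uf → class I.
number: ∅ → dual.
case: -t → ablative.
definiteness: -uth → indefinite.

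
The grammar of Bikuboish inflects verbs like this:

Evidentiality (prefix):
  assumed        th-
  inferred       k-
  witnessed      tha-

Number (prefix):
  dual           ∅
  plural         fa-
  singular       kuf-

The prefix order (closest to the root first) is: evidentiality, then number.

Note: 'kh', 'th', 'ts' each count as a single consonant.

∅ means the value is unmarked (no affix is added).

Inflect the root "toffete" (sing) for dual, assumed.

Attach evidentiality assumed th- → thtoffete.
number = dual: zero marking, form stays thtoffete.

thtoffete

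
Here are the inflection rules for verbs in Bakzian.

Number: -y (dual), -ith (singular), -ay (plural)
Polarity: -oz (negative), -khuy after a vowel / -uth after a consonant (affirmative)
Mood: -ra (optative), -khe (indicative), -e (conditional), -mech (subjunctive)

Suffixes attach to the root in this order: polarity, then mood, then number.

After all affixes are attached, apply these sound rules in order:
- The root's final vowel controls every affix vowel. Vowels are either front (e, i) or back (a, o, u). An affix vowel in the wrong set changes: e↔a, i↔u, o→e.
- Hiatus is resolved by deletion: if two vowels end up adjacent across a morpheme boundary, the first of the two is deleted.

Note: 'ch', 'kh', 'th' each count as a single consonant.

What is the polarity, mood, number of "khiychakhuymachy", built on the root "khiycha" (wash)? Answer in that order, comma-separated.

affirmative, subjunctive, dual

Segment: khiycha-khuy-mech-y.
polarity: -khuy/uth → affirmative.
mood: -mech → subjunctive.
number: -y → dual.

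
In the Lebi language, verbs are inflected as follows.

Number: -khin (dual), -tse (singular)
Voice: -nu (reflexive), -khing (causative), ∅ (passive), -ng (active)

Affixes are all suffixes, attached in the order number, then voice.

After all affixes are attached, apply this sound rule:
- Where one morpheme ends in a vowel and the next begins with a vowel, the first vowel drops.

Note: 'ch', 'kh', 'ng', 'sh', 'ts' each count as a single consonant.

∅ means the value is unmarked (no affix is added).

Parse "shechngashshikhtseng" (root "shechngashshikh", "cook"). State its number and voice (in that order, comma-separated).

singular, active

Segment: shechngashshikh-tse-ng.
number: -tse → singular.
voice: -ng → active.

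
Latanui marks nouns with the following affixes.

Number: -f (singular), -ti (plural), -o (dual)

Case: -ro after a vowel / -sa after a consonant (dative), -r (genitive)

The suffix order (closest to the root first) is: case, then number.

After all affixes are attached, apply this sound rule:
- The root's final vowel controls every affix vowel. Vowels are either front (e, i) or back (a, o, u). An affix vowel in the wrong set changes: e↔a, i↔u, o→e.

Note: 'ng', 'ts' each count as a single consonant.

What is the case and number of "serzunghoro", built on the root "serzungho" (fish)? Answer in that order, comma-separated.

Segment: serzungho-r-o.
case: -r → genitive.
number: -o → dual.

genitive, dual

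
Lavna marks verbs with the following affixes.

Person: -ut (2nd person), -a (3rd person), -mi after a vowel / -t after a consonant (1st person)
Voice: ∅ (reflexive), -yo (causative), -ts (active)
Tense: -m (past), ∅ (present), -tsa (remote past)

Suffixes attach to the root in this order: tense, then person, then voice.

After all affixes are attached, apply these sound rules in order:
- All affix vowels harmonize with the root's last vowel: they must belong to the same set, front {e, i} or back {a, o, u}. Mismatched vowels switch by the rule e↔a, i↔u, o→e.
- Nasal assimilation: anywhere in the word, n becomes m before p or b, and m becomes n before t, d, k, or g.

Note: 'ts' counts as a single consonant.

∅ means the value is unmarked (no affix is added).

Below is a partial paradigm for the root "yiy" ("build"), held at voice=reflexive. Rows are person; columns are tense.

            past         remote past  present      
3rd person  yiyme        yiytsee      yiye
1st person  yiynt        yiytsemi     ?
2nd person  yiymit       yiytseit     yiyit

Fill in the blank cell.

yiyt

tense = present: zero marking, form stays yiy.
Attach person 1st person -t (after consonant 'y') → yiyt.
voice = reflexive: zero marking, form stays yiyt.
Vowel harmony: no change.
Nasal assimilation: no change.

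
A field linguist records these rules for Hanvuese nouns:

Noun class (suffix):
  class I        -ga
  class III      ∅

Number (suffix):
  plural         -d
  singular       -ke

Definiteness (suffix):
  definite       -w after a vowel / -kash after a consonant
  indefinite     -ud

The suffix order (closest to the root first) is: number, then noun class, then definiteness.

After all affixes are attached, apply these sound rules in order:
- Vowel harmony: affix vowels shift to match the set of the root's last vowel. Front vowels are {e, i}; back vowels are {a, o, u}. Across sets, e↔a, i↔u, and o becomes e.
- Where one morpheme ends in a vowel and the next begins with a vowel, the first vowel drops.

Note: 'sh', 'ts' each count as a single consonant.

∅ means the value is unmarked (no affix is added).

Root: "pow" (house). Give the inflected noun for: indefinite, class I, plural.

powdgud

Attach number plural -d → powd.
Attach noun class class I -ga → powdga.
Attach definiteness indefinite -ud → powdgaud.
Vowel harmony: no change.
Apply vowel deletion: powdgaud → powdgud.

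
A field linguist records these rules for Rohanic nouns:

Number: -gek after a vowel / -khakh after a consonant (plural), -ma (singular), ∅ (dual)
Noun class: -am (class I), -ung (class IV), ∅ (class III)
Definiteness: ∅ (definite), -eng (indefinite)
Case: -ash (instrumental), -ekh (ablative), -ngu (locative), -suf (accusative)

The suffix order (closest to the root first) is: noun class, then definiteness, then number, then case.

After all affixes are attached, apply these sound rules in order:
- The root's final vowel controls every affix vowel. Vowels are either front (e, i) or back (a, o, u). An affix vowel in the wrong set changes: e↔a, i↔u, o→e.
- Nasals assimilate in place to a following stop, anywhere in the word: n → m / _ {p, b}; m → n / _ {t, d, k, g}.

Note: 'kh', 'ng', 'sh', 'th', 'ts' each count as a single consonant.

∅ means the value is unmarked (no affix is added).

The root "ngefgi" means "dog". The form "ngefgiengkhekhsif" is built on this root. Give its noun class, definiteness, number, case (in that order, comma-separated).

class III, indefinite, plural, accusative

Segment: ngefgi-eng-khakh-suf.
noun class: ∅ → class III.
definiteness: -eng → indefinite.
number: -gek/khakh → plural.
case: -suf → accusative.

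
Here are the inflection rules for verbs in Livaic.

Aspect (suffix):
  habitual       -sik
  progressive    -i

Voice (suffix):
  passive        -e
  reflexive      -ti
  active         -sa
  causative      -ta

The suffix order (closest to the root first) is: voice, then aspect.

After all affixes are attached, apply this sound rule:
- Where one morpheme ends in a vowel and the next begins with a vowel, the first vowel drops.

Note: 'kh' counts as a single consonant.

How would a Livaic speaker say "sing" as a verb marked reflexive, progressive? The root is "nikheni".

nikheniti

Attach voice reflexive -ti → nikheniti.
Attach aspect progressive -i → nikhenitii.
Apply vowel deletion: nikhenitii → nikheniti.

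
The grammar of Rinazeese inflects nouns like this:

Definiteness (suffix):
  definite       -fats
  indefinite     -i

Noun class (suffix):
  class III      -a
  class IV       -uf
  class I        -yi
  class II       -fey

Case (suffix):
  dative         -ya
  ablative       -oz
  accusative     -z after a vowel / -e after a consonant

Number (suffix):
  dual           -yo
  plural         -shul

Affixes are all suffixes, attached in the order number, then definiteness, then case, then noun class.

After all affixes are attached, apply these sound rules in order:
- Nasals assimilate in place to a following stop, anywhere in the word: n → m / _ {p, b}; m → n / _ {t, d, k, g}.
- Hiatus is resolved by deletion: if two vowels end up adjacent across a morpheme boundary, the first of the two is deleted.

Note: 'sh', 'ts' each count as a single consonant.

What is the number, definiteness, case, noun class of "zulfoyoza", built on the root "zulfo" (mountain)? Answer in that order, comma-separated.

Segment: zulfo-yo-i-oz-a.
number: -yo → dual.
definiteness: -i → indefinite.
case: -oz → ablative.
noun class: -a → class III.

dual, indefinite, ablative, class III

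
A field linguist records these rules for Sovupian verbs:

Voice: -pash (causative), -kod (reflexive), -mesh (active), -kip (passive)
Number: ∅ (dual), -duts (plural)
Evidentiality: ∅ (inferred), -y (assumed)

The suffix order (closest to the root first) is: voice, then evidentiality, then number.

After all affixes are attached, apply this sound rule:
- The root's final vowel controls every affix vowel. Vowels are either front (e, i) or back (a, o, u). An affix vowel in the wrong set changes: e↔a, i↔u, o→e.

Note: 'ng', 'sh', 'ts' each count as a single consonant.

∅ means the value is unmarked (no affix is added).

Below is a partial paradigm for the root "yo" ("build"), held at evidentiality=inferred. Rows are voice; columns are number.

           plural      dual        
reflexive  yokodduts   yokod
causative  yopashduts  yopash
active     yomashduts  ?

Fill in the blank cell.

yomash

Attach voice active -mesh → yomesh.
evidentiality = inferred: zero marking, form stays yomesh.
number = dual: zero marking, form stays yomesh.
Apply vowel harmony: yomesh → yomash.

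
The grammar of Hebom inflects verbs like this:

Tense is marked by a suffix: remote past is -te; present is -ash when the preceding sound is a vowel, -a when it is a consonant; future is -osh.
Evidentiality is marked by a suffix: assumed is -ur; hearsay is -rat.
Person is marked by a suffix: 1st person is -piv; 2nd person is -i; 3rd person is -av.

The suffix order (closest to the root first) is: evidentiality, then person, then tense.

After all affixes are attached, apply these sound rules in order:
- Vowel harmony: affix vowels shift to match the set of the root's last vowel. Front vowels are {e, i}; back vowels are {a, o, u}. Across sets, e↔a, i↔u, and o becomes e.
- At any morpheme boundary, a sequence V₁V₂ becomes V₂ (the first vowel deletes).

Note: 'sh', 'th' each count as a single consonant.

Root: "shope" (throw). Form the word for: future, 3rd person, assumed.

shopirevesh

Attach evidentiality assumed -ur → shopeur.
Attach person 3rd person -av → shopeurav.
Attach tense future -osh → shopeuravosh.
Apply vowel harmony: shopeuravosh → shopeirevesh.
Apply vowel deletion: shopeirevesh → shopirevesh.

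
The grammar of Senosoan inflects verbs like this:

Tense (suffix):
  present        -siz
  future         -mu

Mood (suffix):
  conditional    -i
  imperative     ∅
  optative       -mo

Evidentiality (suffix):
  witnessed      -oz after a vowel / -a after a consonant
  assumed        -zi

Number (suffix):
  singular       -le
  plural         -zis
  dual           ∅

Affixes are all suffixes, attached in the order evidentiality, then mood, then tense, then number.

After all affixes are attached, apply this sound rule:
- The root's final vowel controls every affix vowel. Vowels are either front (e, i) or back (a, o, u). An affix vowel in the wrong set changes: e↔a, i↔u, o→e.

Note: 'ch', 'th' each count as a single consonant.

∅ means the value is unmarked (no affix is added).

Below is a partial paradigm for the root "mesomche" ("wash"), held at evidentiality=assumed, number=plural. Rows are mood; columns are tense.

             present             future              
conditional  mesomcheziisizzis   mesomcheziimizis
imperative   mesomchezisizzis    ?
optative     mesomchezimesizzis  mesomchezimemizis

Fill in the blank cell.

Attach evidentiality assumed -zi → mesomchezi.
mood = imperative: zero marking, form stays mesomchezi.
Attach tense future -mu → mesomchezimu.
Attach number plural -zis → mesomchezimuzis.
Apply vowel harmony: mesomchezimuzis → mesomchezimizis.

mesomchezimizis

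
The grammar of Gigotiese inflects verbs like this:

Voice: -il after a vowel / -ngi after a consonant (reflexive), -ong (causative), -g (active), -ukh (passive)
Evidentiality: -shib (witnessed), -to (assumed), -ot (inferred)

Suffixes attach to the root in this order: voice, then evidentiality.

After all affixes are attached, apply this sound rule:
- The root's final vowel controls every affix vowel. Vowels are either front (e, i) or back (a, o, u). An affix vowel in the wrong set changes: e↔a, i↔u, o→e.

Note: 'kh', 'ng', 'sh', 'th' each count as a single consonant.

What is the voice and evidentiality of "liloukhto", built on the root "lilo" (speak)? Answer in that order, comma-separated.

passive, assumed

Segment: lilo-ukh-to.
voice: -ukh → passive.
evidentiality: -to → assumed.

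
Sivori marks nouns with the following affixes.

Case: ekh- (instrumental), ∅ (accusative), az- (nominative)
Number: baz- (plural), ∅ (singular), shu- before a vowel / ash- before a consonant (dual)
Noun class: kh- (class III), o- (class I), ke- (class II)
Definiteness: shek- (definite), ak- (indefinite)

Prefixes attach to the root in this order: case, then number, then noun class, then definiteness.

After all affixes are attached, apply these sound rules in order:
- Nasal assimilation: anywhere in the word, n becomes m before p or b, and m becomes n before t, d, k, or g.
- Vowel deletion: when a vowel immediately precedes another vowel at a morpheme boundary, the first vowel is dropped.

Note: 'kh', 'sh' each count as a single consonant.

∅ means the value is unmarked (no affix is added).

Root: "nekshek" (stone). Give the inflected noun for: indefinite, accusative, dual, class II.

case = accusative: zero marking, form stays nekshek.
Attach number dual ash- (before consonant 'n') → ashnekshek.
Attach noun class class II ke- → keashnekshek.
Attach definiteness indefinite ak- → akkeashnekshek.
Nasal assimilation: no change.
Apply vowel deletion: akkeashnekshek → akkashnekshek.

akkashnekshek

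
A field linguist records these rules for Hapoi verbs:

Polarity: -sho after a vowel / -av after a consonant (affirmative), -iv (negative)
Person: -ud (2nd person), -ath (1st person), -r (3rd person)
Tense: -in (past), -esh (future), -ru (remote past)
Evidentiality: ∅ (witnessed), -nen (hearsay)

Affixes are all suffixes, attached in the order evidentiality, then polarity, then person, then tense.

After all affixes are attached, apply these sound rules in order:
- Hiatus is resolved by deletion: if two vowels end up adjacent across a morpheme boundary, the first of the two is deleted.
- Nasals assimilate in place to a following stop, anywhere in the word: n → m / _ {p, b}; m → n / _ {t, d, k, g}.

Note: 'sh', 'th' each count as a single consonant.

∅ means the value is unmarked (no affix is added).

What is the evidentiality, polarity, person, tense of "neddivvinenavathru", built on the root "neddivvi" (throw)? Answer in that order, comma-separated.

hearsay, affirmative, 1st person, remote past

Segment: neddivvi-nen-av-ath-ru.
evidentiality: -nen → hearsay.
polarity: -sho/av → affirmative.
person: -ath → 1st person.
tense: -ru → remote past.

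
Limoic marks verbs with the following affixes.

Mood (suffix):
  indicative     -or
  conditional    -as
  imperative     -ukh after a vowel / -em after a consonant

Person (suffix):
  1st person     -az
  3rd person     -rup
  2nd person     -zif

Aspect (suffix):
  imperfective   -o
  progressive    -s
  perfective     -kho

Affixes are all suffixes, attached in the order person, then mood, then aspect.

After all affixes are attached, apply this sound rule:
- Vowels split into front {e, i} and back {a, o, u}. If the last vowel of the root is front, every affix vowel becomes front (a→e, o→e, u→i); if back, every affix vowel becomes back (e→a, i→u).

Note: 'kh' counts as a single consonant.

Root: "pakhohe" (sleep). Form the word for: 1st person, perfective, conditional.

Attach person 1st person -az → pakhoheaz.
Attach mood conditional -as → pakhoheazas.
Attach aspect perfective -kho → pakhoheazaskho.
Apply vowel harmony: pakhoheazaskho → pakhoheezeskhe.

pakhoheezeskhe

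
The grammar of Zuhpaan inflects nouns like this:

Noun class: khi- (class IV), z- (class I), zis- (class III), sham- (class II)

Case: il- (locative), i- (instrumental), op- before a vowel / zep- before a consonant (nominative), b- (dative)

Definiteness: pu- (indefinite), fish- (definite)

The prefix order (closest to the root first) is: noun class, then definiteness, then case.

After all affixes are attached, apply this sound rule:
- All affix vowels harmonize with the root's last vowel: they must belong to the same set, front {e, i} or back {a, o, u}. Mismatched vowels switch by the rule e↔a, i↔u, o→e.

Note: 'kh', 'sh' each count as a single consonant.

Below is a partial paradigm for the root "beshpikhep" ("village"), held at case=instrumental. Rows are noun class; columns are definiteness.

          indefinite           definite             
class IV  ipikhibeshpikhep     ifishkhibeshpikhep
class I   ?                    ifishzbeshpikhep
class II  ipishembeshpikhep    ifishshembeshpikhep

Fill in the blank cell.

ipizbeshpikhep

Attach noun class class I z- → zbeshpikhep.
Attach definiteness indefinite pu- → puzbeshpikhep.
Attach case instrumental i- → ipuzbeshpikhep.
Apply vowel harmony: ipuzbeshpikhep → ipizbeshpikhep.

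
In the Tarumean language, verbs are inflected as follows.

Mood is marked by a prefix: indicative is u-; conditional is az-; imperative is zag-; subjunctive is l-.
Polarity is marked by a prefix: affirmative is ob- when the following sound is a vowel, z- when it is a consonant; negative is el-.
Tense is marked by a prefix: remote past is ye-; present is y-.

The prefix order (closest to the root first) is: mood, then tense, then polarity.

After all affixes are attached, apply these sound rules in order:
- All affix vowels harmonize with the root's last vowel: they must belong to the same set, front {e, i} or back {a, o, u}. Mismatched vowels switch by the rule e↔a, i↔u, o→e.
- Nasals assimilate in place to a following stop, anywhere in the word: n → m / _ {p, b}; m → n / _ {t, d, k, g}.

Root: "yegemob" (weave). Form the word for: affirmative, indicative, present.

zyuyegemob

Attach mood indicative u- → uyegemob.
Attach tense present y- → yuyegemob.
Attach polarity affirmative z- (before consonant 'y') → zyuyegemob.
Vowel harmony: no change.
Nasal assimilation: no change.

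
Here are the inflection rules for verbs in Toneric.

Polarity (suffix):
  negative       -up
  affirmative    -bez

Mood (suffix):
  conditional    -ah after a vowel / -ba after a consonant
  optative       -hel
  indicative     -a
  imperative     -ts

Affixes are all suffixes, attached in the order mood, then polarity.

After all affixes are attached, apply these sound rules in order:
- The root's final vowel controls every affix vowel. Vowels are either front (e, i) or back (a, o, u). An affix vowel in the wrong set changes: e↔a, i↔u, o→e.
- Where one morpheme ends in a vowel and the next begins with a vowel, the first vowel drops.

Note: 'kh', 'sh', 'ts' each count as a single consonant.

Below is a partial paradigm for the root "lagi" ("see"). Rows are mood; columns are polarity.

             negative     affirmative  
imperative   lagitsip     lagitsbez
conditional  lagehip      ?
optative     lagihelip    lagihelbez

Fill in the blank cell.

Attach mood conditional -ah (after vowel 'i') → lagiah.
Attach polarity affirmative -bez → lagiahbez.
Apply vowel harmony: lagiahbez → lagiehbez.
Apply vowel deletion: lagiehbez → lagehbez.

lagehbez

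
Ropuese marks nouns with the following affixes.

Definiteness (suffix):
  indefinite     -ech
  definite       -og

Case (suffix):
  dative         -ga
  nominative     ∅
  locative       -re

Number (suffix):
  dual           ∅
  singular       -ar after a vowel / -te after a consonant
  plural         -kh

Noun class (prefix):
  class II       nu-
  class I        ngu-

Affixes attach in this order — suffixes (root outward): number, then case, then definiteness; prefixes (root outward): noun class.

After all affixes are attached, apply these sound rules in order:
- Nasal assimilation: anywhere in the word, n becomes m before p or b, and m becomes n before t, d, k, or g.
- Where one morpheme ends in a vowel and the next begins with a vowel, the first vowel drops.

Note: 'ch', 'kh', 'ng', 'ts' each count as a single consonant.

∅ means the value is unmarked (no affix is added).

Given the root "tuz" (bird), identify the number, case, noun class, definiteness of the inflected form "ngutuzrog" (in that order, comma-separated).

dual, locative, class I, definite

Segment: ngu-tuz-re-og.
number: ∅ → dual.
case: -re → locative.
noun class: ngu- → class I.
definiteness: -og → definite.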